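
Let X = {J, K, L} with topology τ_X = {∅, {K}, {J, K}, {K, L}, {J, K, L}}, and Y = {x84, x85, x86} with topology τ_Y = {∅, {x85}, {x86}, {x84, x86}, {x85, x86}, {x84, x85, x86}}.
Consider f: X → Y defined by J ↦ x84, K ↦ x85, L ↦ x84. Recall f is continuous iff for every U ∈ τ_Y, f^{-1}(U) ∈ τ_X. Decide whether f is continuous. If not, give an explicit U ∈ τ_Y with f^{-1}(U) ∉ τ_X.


f is NOT continuous.

Compute f^{-1}(U) for each U ∈ τ_Y:
  U = ∅: f^{-1}(U) = ∅ ∈ τ_X ✓.
  U = {x85}: f^{-1}(U) = {K} ∈ τ_X ✓.
  U = {x86}: f^{-1}(U) = ∅ ∈ τ_X ✓.
  U = {x84, x86}: f^{-1}(U) = {J, L} ∉ τ_X ✗.
  U = {x85, x86}: f^{-1}(U) = {K} ∈ τ_X ✓.
  U = {x84, x85, x86}: f^{-1}(U) = {J, K, L} ∈ τ_X ✓.
Found U = {x84, x86} with f^{-1}(U) = {J, L} not in τ_X. Therefore f is NOT continuous.


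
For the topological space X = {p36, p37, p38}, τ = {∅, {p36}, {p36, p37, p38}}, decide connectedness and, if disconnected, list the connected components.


(X, τ) is connected.

Find clopen sets (U ∈ τ with X ∖ U ∈ τ):
  U = ∅, X ∖ U = {p36, p37, p38} — both open, so U is clopen.
  U = {p36, p37, p38}, X ∖ U = ∅ — both open, so U is clopen.
Only trivial clopens (∅ and X) exist, so (X, τ) is connected.
Compute connected components by grouping points that agree on all clopens:
  component: {p36, p37, p38}


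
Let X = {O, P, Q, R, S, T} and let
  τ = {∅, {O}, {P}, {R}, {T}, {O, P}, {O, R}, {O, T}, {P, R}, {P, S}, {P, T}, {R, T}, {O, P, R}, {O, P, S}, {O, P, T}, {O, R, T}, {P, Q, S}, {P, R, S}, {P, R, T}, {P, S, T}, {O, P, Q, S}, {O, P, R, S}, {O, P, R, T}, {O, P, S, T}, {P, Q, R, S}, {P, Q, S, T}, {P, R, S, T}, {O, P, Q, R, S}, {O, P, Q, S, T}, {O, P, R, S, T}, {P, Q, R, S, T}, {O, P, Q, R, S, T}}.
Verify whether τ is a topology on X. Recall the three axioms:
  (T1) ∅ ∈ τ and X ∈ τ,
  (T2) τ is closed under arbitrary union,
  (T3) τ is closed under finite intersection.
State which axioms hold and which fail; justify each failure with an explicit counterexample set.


τ IS a topology on X.

Axiom (T1): ∅ ∈ τ? Yes; X ∈ τ? Yes.
Axiom (T2/T3): check pairwise unions and intersections of members of τ.
All pairwise intersections and unions checked — each lies in τ. Therefore τ satisfies (T1), (T2), (T3): it IS a topology on X.


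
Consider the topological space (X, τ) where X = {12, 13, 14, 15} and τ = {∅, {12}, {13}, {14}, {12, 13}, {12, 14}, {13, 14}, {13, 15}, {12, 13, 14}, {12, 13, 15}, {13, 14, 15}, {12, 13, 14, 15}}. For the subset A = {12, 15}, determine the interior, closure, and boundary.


int(A) = {12}, cl(A) = {12, 15}, ∂A = {15}.

Closed sets in (X, τ) are complements of opens:
  closed(X, τ) = {∅, {12}, {14}, {15}, {12, 14}, {12, 15}, {13, 15}, {14, 15}, {12, 13, 15}, {12, 14, 15}, {13, 14, 15}, {12, 13, 14, 15}}.
int(A) = ⋃ {U ∈ τ : U ⊆ A}. Opens contained in A: ∅, {12}.
Taking the union of these: int(A) = {12}.
cl(A) = ⋂ {C closed : A ⊆ C}. Closed sets containing A: {12, 15}, {12, 13, 15}, {12, 14, 15}, {12, 13, 14, 15}.
Intersecting these: cl(A) = {12, 15}.
∂A = cl(A) ∖ int(A) = {12, 15} ∖ {12} = {15}.


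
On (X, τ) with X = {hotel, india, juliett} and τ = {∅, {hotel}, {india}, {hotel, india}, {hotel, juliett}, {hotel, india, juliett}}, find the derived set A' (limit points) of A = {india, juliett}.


A' = ∅

For each x ∈ X, list the open sets U ∈ τ with x ∈ U, then check whether U ∩ (A ∖ {x}) ≠ ∅ for every such U.
  x = hotel: open {hotel} ∋ x has {hotel} ∩ (A ∖ {hotel}) = ∅, so x is NOT a limit point.
  x = india: open {india} ∋ x has {india} ∩ (A ∖ {india}) = ∅, so x is NOT a limit point.
  x = juliett: open {hotel, juliett} ∋ x has {hotel, juliett} ∩ (A ∖ {juliett}) = ∅, so x is NOT a limit point.
Collecting: A' = ∅.


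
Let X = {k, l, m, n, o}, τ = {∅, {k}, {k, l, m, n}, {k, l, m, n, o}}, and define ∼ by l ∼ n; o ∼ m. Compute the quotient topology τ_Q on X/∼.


X/∼ = {[k], [l=n], [m=o]}; |τ_Q| = 3.

Equivalence classes: [k], [l=n], [m=o].
Quotient map π: X → X/∼ sends k ↦ [k], l ↦ [l=n], m ↦ [m=o], n ↦ [l=n], o ↦ [m=o].
For each subset V ⊆ X/∼, compute π^{-1}(V) ⊆ X and check whether π^{-1}(V) ∈ τ. V is open in τ_Q iff π^{-1}(V) ∈ τ.
  V = {}: π^{-1}(V) = ∅ ∈ τ ✓.
  V = {[k]}: π^{-1}(V) = {k} ∈ τ ✓.
  V = {[l=n]}: π^{-1}(V) = {l, n} ∉ τ ✗.
  V = {[k], [l=n]}: π^{-1}(V) = {k, l, n} ∉ τ ✗.
  V = {[m=o]}: π^{-1}(V) = {m, o} ∉ τ ✗.
  V = {[k], [m=o]}: π^{-1}(V) = {k, m, o} ∉ τ ✗.
  V = {[l=n], [m=o]}: π^{-1}(V) = {l, m, n, o} ∉ τ ✗.
  V = {[k], [l=n], [m=o]}: π^{-1}(V) = {k, l, m, n, o} ∈ τ ✓.
Open sets in the quotient: τ_Q = {{}, {[k]}, {[k], [l=n], [m=o]}} (3 elements).


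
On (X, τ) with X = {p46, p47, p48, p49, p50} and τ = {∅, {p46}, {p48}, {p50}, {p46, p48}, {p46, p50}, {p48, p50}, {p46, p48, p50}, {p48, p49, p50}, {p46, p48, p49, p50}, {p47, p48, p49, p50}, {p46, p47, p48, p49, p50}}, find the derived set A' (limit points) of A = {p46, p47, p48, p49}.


A' = {p47, p49}

For each x ∈ X, list the open sets U ∈ τ with x ∈ U, then check whether U ∩ (A ∖ {x}) ≠ ∅ for every such U.
  x = p46: open {p46} ∋ x has {p46} ∩ (A ∖ {p46}) = ∅, so x is NOT a limit point.
  x = p47: opens ∋ x are {p47, p48, p49, p50}, {p46, p47, p48, p49, p50}; each meets A ∖ {p47}, so x IS a limit point.
  x = p48: open {p48} ∋ x has {p48} ∩ (A ∖ {p48}) = ∅, so x is NOT a limit point.
  x = p49: opens ∋ x are {p48, p49, p50}, {p46, p48, p49, p50}, {p47, p48, p49, p50}, {p46, p47, p48, p49, p50}; each meets A ∖ {p49}, so x IS a limit point.
  x = p50: open {p50} ∋ x has {p50} ∩ (A ∖ {p50}) = ∅, so x is NOT a limit point.
Collecting: A' = {p47, p49}.


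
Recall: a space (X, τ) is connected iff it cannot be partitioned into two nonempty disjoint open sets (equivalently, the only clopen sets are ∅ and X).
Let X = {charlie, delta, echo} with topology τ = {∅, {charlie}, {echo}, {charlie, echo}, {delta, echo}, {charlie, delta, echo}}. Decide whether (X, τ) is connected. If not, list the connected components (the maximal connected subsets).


(X, τ) is disconnected; components = [{charlie}, {delta, echo}].

Find clopen sets (U ∈ τ with X ∖ U ∈ τ):
  U = ∅, X ∖ U = {charlie, delta, echo} — both open, so U is clopen.
  U = {charlie}, X ∖ U = {delta, echo} — both open, so U is clopen.
  U = {delta, echo}, X ∖ U = {charlie} — both open, so U is clopen.
  U = {charlie, delta, echo}, X ∖ U = ∅ — both open, so U is clopen.
Nontrivial clopen(s) exist: e.g. {delta, echo}. So (X, τ) is disconnected.
Compute connected components by grouping points that agree on all clopens:
  component: {charlie}
  component: {delta, echo}


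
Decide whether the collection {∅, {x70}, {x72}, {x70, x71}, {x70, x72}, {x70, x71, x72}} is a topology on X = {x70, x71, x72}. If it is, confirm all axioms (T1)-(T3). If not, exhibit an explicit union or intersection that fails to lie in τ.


τ IS a topology on X.

Axiom (T1): ∅ ∈ τ? Yes; X ∈ τ? Yes.
Axiom (T2/T3): check pairwise unions and intersections of members of τ.
All pairwise intersections and unions checked — each lies in τ. Therefore τ satisfies (T1), (T2), (T3): it IS a topology on X.


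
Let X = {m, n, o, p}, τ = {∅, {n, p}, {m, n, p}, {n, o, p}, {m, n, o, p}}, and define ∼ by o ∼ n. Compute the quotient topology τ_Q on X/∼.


X/∼ = {[m], [n=o], [p]}; |τ_Q| = 3.

Equivalence classes: [m], [n=o], [p].
Quotient map π: X → X/∼ sends m ↦ [m], n ↦ [n=o], o ↦ [n=o], p ↦ [p].
For each subset V ⊆ X/∼, compute π^{-1}(V) ⊆ X and check whether π^{-1}(V) ∈ τ. V is open in τ_Q iff π^{-1}(V) ∈ τ.
  V = {}: π^{-1}(V) = ∅ ∈ τ ✓.
  V = {[m]}: π^{-1}(V) = {m} ∉ τ ✗.
  V = {[n=o]}: π^{-1}(V) = {n, o} ∉ τ ✗.
  V = {[m], [n=o]}: π^{-1}(V) = {m, n, o} ∉ τ ✗.
  V = {[p]}: π^{-1}(V) = {p} ∉ τ ✗.
  V = {[m], [p]}: π^{-1}(V) = {m, p} ∉ τ ✗.
  V = {[n=o], [p]}: π^{-1}(V) = {n, o, p} ∈ τ ✓.
  V = {[m], [n=o], [p]}: π^{-1}(V) = {m, n, o, p} ∈ τ ✓.
Open sets in the quotient: τ_Q = {{}, {[n=o], [p]}, {[m], [n=o], [p]}} (3 elements).


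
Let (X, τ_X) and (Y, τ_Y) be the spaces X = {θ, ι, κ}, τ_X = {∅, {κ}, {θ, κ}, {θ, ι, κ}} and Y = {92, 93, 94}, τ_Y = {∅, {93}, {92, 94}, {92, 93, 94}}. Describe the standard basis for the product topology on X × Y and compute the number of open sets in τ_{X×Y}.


Basis B = {∅ × ∅, {κ} × {93}, {θ, κ} × {93}, {κ} × {92, 94}, {θ, ι, κ} × {93}, {κ} × {92, 93, 94}, {θ, κ} × {92, 94}, {θ, κ} × {92, 93, 94}, {θ, ι, κ} × {92, 94}, {θ, ι, κ} × {92, 93, 94}}; |τ_{X×Y}| = 16.

Enumerate products U × V with U ∈ τ_X, V ∈ τ_Y (deduplicated):
  ∅ × ∅ = {} (∅)
  {κ} × {93} = {(κ,93)}
  {θ, κ} × {93} = {(θ,93), (κ,93)}
  {κ} × {92, 94} = {(κ,92), (κ,94)}
  {θ, ι, κ} × {93} = {(θ,93), (ι,93), (κ,93)}
  {κ} × {92, 93, 94} = {(κ,92), (κ,93), (κ,94)}
  {θ, κ} × {92, 94} = {(θ,92), (θ,94), (κ,92), (κ,94)}
  {θ, κ} × {92, 93, 94} = {(θ,92), (θ,93), (θ,94), (κ,92), (κ,93), (κ,94)}
  {θ, ι, κ} × {92, 94} = {(θ,92), (θ,94), (ι,92), (ι,94), (κ,92), (κ,94)}
  {θ, ι, κ} × {92, 93, 94} = {(θ,92), (θ,93), (θ,94), (ι,92), (ι,93), (ι,94), (κ,92), (κ,93), (κ,94)}
These 10 distinct sets form the basis B.
Close under arbitrary unions to get τ_{X×Y}; counting gives |τ_{X×Y}| = 16.


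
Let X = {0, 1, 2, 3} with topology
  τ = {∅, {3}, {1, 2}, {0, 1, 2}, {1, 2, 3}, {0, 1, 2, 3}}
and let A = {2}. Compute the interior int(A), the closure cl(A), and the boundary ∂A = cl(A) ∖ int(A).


int(A) = ∅, cl(A) = {0, 1, 2}, ∂A = {0, 1, 2}.

Closed sets in (X, τ) are complements of opens:
  closed(X, τ) = {∅, {0}, {3}, {0, 3}, {0, 1, 2}, {0, 1, 2, 3}}.
int(A) = ⋃ {U ∈ τ : U ⊆ A}. Opens contained in A: ∅.
Taking the union of these: int(A) = ∅.
cl(A) = ⋂ {C closed : A ⊆ C}. Closed sets containing A: {0, 1, 2}, {0, 1, 2, 3}.
Intersecting these: cl(A) = {0, 1, 2}.
∂A = cl(A) ∖ int(A) = {0, 1, 2} ∖ ∅ = {0, 1, 2}.


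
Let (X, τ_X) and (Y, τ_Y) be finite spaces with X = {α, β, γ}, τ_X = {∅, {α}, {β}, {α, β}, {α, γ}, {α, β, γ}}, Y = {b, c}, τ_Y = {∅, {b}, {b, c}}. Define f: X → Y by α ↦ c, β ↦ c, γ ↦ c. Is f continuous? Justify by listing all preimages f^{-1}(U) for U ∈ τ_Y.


f IS continuous.

Compute f^{-1}(U) for each U ∈ τ_Y:
  U = ∅: f^{-1}(U) = ∅ ∈ τ_X ✓.
  U = {b}: f^{-1}(U) = ∅ ∈ τ_X ✓.
  U = {b, c}: f^{-1}(U) = {α, β, γ} ∈ τ_X ✓.
Every preimage lies in τ_X, so f IS continuous.


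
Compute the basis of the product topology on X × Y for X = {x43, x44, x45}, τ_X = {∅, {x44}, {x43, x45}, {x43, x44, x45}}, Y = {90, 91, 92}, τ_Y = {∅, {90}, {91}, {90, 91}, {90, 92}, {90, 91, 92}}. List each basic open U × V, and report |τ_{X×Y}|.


Basis B = {∅ × ∅, {x44} × {90}, {x44} × {91}, {x43, x45} × {90}, {x43, x45} × {91}, {x44} × {90, 91}, {x44} × {90, 92}, {x43, x44, x45} × {90}, {x43, x44, x45} × {91}, {x44} × {90, 91, 92}, {x43, x45} × {90, 91}, {x43, x45} × {90, 92}, {x43, x45} × {90, 91, 92}, {x43, x44, x45} × {90, 91}, {x43, x44, x45} × {90, 92}, {x43, x44, x45} × {90, 91, 92}}; |τ_{X×Y}| = 36.

Enumerate products U × V with U ∈ τ_X, V ∈ τ_Y (deduplicated):
  ∅ × ∅ = {} (∅)
  {x44} × {90} = {(x44,90)}
  {x44} × {91} = {(x44,91)}
  {x43, x45} × {90} = {(x43,90), (x45,90)}
  {x43, x45} × {91} = {(x43,91), (x45,91)}
  {x44} × {90, 91} = {(x44,90), (x44,91)}
  {x44} × {90, 92} = {(x44,90), (x44,92)}
  {x43, x44, x45} × {90} = {(x43,90), (x44,90), (x45,90)}
  {x43, x44, x45} × {91} = {(x43,91), (x44,91), (x45,91)}
  {x44} × {90, 91, 92} = {(x44,90), (x44,91), (x44,92)}
  {x43, x45} × {90, 91} = {(x43,90), (x43,91), (x45,90), (x45,91)}
  {x43, x45} × {90, 92} = {(x43,90), (x43,92), (x45,90), (x45,92)}
  {x43, x45} × {90, 91, 92} = {(x43,90), (x43,91), (x43,92), (x45,90), (x45,91), (x45,92)}
  {x43, x44, x45} × {90, 91} = {(x43,90), (x43,91), (x44,90), (x44,91), (x45,90), (x45,91)}
  {x43, x44, x45} × {90, 92} = {(x43,90), (x43,92), (x44,90), (x44,92), (x45,90), (x45,92)}
  {x43, x44, x45} × {90, 91, 92} = {(x43,90), (x43,91), (x43,92), (x44,90), (x44,91), (x44,92), (x45,90), (x45,91), (x45,92)}
These 16 distinct sets form the basis B.
Close under arbitrary unions to get τ_{X×Y}; counting gives |τ_{X×Y}| = 36.


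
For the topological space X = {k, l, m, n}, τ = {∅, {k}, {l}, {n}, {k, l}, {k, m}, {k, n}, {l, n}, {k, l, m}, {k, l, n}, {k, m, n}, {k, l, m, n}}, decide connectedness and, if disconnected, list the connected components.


(X, τ) is disconnected; components = [{l}, {n}, {k, m}].

Find clopen sets (U ∈ τ with X ∖ U ∈ τ):
  U = ∅, X ∖ U = {k, l, m, n} — both open, so U is clopen.
  U = {l}, X ∖ U = {k, m, n} — both open, so U is clopen.
  U = {n}, X ∖ U = {k, l, m} — both open, so U is clopen.
  U = {k, m}, X ∖ U = {l, n} — both open, so U is clopen.
  U = {l, n}, X ∖ U = {k, m} — both open, so U is clopen.
  U = {k, l, m}, X ∖ U = {n} — both open, so U is clopen.
  U = {k, m, n}, X ∖ U = {l} — both open, so U is clopen.
  U = {k, l, m, n}, X ∖ U = ∅ — both open, so U is clopen.
Nontrivial clopen(s) exist: e.g. {k, m, n}. So (X, τ) is disconnected.
Compute connected components by grouping points that agree on all clopens:
  component: {l}
  component: {n}
  component: {k, m}


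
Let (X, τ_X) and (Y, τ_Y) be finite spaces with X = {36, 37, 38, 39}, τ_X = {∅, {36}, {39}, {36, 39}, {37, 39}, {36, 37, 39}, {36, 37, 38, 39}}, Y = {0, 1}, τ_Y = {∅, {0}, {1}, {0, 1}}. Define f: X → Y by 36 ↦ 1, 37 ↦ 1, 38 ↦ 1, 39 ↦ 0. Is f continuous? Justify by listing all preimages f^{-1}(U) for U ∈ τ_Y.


f is NOT continuous.

Compute f^{-1}(U) for each U ∈ τ_Y:
  U = ∅: f^{-1}(U) = ∅ ∈ τ_X ✓.
  U = {0}: f^{-1}(U) = {39} ∈ τ_X ✓.
  U = {1}: f^{-1}(U) = {36, 37, 38} ∉ τ_X ✗.
  U = {0, 1}: f^{-1}(U) = {36, 37, 38, 39} ∈ τ_X ✓.
Found U = {1} with f^{-1}(U) = {36, 37, 38} not in τ_X. Therefore f is NOT continuous.


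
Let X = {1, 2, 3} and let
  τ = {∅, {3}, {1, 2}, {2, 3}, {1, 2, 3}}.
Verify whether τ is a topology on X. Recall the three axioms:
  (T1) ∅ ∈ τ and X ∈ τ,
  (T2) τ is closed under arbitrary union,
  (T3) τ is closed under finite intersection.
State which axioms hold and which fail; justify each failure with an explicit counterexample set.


τ is NOT a topology on X.

Axiom (T1): ∅ ∈ τ? Yes; X ∈ τ? Yes.
Axiom (T2/T3): check pairwise unions and intersections of members of τ.
Counterexample for (T3): {1, 2} ∩ {2, 3} = {2} ∉ τ. Therefore τ is NOT a topology.


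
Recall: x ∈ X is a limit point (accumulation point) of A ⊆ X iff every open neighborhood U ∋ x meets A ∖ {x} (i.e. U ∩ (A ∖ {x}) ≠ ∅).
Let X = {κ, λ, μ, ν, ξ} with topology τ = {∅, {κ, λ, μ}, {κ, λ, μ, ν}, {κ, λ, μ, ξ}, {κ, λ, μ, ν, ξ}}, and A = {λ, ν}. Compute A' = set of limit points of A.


A' = {κ, μ, ν, ξ}

For each x ∈ X, list the open sets U ∈ τ with x ∈ U, then check whether U ∩ (A ∖ {x}) ≠ ∅ for every such U.
  x = κ: opens ∋ x are {κ, λ, μ}, {κ, λ, μ, ν}, {κ, λ, μ, ξ}, {κ, λ, μ, ν, ξ}; each meets A ∖ {κ}, so x IS a limit point.
  x = λ: open {κ, λ, μ} ∋ x has {κ, λ, μ} ∩ (A ∖ {λ}) = ∅, so x is NOT a limit point.
  x = μ: opens ∋ x are {κ, λ, μ}, {κ, λ, μ, ν}, {κ, λ, μ, ξ}, {κ, λ, μ, ν, ξ}; each meets A ∖ {μ}, so x IS a limit point.
  x = ν: opens ∋ x are {κ, λ, μ, ν}, {κ, λ, μ, ν, ξ}; each meets A ∖ {ν}, so x IS a limit point.
  x = ξ: opens ∋ x are {κ, λ, μ, ξ}, {κ, λ, μ, ν, ξ}; each meets A ∖ {ξ}, so x IS a limit point.
Collecting: A' = {κ, μ, ν, ξ}.


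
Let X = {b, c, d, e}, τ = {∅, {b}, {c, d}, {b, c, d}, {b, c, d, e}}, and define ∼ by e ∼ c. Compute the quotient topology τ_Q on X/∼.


X/∼ = {[b], [c=e], [d]}; |τ_Q| = 3.

Equivalence classes: [b], [c=e], [d].
Quotient map π: X → X/∼ sends b ↦ [b], c ↦ [c=e], d ↦ [d], e ↦ [c=e].
For each subset V ⊆ X/∼, compute π^{-1}(V) ⊆ X and check whether π^{-1}(V) ∈ τ. V is open in τ_Q iff π^{-1}(V) ∈ τ.
  V = {}: π^{-1}(V) = ∅ ∈ τ ✓.
  V = {[b]}: π^{-1}(V) = {b} ∈ τ ✓.
  V = {[c=e]}: π^{-1}(V) = {c, e} ∉ τ ✗.
  V = {[b], [c=e]}: π^{-1}(V) = {b, c, e} ∉ τ ✗.
  V = {[d]}: π^{-1}(V) = {d} ∉ τ ✗.
  V = {[b], [d]}: π^{-1}(V) = {b, d} ∉ τ ✗.
  V = {[c=e], [d]}: π^{-1}(V) = {c, d, e} ∉ τ ✗.
  V = {[b], [c=e], [d]}: π^{-1}(V) = {b, c, d, e} ∈ τ ✓.
Open sets in the quotient: τ_Q = {{}, {[b]}, {[b], [c=e], [d]}} (3 elements).


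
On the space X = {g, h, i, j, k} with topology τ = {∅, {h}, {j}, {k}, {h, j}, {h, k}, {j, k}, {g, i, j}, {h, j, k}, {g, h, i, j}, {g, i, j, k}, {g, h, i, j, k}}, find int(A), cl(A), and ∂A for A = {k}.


int(A) = {k}, cl(A) = {k}, ∂A = ∅.

Closed sets in (X, τ) are complements of opens:
  closed(X, τ) = {∅, {h}, {k}, {g, i}, {h, k}, {g, h, i}, {g, i, j}, {g, i, k}, {g, h, i, j}, {g, h, i, k}, {g, i, j, k}, {g, h, i, j, k}}.
int(A) = ⋃ {U ∈ τ : U ⊆ A}. Opens contained in A: ∅, {k}.
Taking the union of these: int(A) = {k}.
cl(A) = ⋂ {C closed : A ⊆ C}. Closed sets containing A: {k}, {h, k}, {g, i, k}, {g, h, i, k}, {g, i, j, k}, {g, h, i, j, k}.
Intersecting these: cl(A) = {k}.
∂A = cl(A) ∖ int(A) = {k} ∖ {k} = ∅.


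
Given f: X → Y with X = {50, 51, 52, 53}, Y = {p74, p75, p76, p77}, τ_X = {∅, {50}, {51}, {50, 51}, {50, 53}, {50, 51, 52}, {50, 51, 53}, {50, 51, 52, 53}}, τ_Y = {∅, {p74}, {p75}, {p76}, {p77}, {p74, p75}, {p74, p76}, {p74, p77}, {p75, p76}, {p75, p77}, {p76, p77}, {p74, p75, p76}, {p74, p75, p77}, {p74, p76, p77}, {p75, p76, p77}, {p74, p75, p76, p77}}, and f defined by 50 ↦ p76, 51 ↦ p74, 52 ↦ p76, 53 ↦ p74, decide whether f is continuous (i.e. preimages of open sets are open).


f is NOT continuous.

Compute f^{-1}(U) for each U ∈ τ_Y:
  U = ∅: f^{-1}(U) = ∅ ∈ τ_X ✓.
  U = {p74}: f^{-1}(U) = {51, 53} ∉ τ_X ✗.
  U = {p75}: f^{-1}(U) = ∅ ∈ τ_X ✓.
  U = {p76}: f^{-1}(U) = {50, 52} ∉ τ_X ✗.
  U = {p77}: f^{-1}(U) = ∅ ∈ τ_X ✓.
  U = {p74, p75}: f^{-1}(U) = {51, 53} ∉ τ_X ✗.
  U = {p74, p76}: f^{-1}(U) = {50, 51, 52, 53} ∈ τ_X ✓.
  U = {p74, p77}: f^{-1}(U) = {51, 53} ∉ τ_X ✗.
  U = {p75, p76}: f^{-1}(U) = {50, 52} ∉ τ_X ✗.
  U = {p75, p77}: f^{-1}(U) = ∅ ∈ τ_X ✓.
  U = {p76, p77}: f^{-1}(U) = {50, 52} ∉ τ_X ✗.
  U = {p74, p75, p76}: f^{-1}(U) = {50, 51, 52, 53} ∈ τ_X ✓.
  U = {p74, p75, p77}: f^{-1}(U) = {51, 53} ∉ τ_X ✗.
  U = {p74, p76, p77}: f^{-1}(U) = {50, 51, 52, 53} ∈ τ_X ✓.
  U = {p75, p76, p77}: f^{-1}(U) = {50, 52} ∉ τ_X ✗.
  U = {p74, p75, p76, p77}: f^{-1}(U) = {50, 51, 52, 53} ∈ τ_X ✓.
Found U = {p74} with f^{-1}(U) = {51, 53} not in τ_X. Therefore f is NOT continuous.


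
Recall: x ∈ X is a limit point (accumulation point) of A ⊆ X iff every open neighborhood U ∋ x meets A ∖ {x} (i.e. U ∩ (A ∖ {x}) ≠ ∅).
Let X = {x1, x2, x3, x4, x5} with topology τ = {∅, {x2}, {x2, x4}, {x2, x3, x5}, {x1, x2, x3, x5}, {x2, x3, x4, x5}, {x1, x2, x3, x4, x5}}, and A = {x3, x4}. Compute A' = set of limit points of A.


A' = {x1, x5}

For each x ∈ X, list the open sets U ∈ τ with x ∈ U, then check whether U ∩ (A ∖ {x}) ≠ ∅ for every such U.
  x = x1: opens ∋ x are {x1, x2, x3, x5}, {x1, x2, x3, x4, x5}; each meets A ∖ {x1}, so x IS a limit point.
  x = x2: open {x2} ∋ x has {x2} ∩ (A ∖ {x2}) = ∅, so x is NOT a limit point.
  x = x3: open {x2, x3, x5} ∋ x has {x2, x3, x5} ∩ (A ∖ {x3}) = ∅, so x is NOT a limit point.
  x = x4: open {x2, x4} ∋ x has {x2, x4} ∩ (A ∖ {x4}) = ∅, so x is NOT a limit point.
  x = x5: opens ∋ x are {x2, x3, x5}, {x1, x2, x3, x5}, {x2, x3, x4, x5}, {x1, x2, x3, x4, x5}; each meets A ∖ {x5}, so x IS a limit point.
Collecting: A' = {x1, x5}.


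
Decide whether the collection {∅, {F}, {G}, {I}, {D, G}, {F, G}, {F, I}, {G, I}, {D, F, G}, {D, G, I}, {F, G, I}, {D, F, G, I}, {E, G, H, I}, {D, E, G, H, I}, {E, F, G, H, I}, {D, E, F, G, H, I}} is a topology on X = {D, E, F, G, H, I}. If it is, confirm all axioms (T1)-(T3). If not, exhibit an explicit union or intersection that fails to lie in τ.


τ IS a topology on X.

Axiom (T1): ∅ ∈ τ? Yes; X ∈ τ? Yes.
Axiom (T2/T3): check pairwise unions and intersections of members of τ.
All pairwise intersections and unions checked — each lies in τ. Therefore τ satisfies (T1), (T2), (T3): it IS a topology on X.


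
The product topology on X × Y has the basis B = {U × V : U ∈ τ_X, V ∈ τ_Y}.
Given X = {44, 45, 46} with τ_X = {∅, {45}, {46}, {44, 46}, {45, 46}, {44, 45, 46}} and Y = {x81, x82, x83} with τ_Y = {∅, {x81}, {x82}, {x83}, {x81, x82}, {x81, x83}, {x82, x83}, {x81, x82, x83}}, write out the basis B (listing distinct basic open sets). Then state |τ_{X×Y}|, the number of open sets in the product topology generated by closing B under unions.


Basis B = {∅ × ∅, {45} × {x81}, {45} × {x82}, {45} × {x83}, {46} × {x81}, {46} × {x82}, {46} × {x83}, {44, 46} × {x81}, {44, 46} × {x82}, {44, 46} × {x83}, {45} × {x81, x82}, {45} × {x81, x83}, {45, 46} × {x81}, {45} × {x82, x83}, {45, 46} × {x82}, {45, 46} × {x83}, {46} × {x81, x82}, {46} × {x81, x83}, {46} × {x82, x83}, {44, 45, 46} × {x81}, {44, 45, 46} × {x82}, {44, 45, 46} × {x83}, {45} × {x81, x82, x83}, {46} × {x81, x82, x83}, {44, 46} × {x81, x82}, {44, 46} × {x81, x83}, {44, 46} × {x82, x83}, {45, 46} × {x81, x82}, {45, 46} × {x81, x83}, {45, 46} × {x82, x83}, {44, 46} × {x81, x82, x83}, {44, 45, 46} × {x81, x82}, {44, 45, 46} × {x81, x83}, {44, 45, 46} × {x82, x83}, {45, 46} × {x81, x82, x83}, {44, 45, 46} × {x81, x82, x83}}; |τ_{X×Y}| = 216.

Enumerate products U × V with U ∈ τ_X, V ∈ τ_Y (deduplicated):
  ∅ × ∅ = {} (∅)
  {45} × {x81} = {(45,x81)}
  {45} × {x82} = {(45,x82)}
  {45} × {x83} = {(45,x83)}
  {46} × {x81} = {(46,x81)}
  {46} × {x82} = {(46,x82)}
  {46} × {x83} = {(46,x83)}
  {44, 46} × {x81} = {(44,x81), (46,x81)}
  {44, 46} × {x82} = {(44,x82), (46,x82)}
  {44, 46} × {x83} = {(44,x83), (46,x83)}
  {45} × {x81, x82} = {(45,x81), (45,x82)}
  {45} × {x81, x83} = {(45,x81), (45,x83)}
  {45, 46} × {x81} = {(45,x81), (46,x81)}
  {45} × {x82, x83} = {(45,x82), (45,x83)}
  {45, 46} × {x82} = {(45,x82), (46,x82)}
  {45, 46} × {x83} = {(45,x83), (46,x83)}
  {46} × {x81, x82} = {(46,x81), (46,x82)}
  {46} × {x81, x83} = {(46,x81), (46,x83)}
  {46} × {x82, x83} = {(46,x82), (46,x83)}
  {44, 45, 46} × {x81} = {(44,x81), (45,x81), (46,x81)}
  {44, 45, 46} × {x82} = {(44,x82), (45,x82), (46,x82)}
  {44, 45, 46} × {x83} = {(44,x83), (45,x83), (46,x83)}
  {45} × {x81, x82, x83} = {(45,x81), (45,x82), (45,x83)}
  {46} × {x81, x82, x83} = {(46,x81), (46,x82), (46,x83)}
  {44, 46} × {x81, x82} = {(44,x81), (44,x82), (46,x81), (46,x82)}
  {44, 46} × {x81, x83} = {(44,x81), (44,x83), (46,x81), (46,x83)}
  {44, 46} × {x82, x83} = {(44,x82), (44,x83), (46,x82), (46,x83)}
  {45, 46} × {x81, x82} = {(45,x81), (45,x82), (46,x81), (46,x82)}
  {45, 46} × {x81, x83} = {(45,x81), (45,x83), (46,x81), (46,x83)}
  {45, 46} × {x82, x83} = {(45,x82), (45,x83), (46,x82), (46,x83)}
  {44, 46} × {x81, x82, x83} = {(44,x81), (44,x82), (44,x83), (46,x81), (46,x82), (46,x83)}
  {44, 45, 46} × {x81, x82} = {(44,x81), (44,x82), (45,x81), (45,x82), (46,x81), (46,x82)}
  {44, 45, 46} × {x81, x83} = {(44,x81), (44,x83), (45,x81), (45,x83), (46,x81), (46,x83)}
  {44, 45, 46} × {x82, x83} = {(44,x82), (44,x83), (45,x82), (45,x83), (46,x82), (46,x83)}
  {45, 46} × {x81, x82, x83} = {(45,x81), (45,x82), (45,x83), (46,x81), (46,x82), (46,x83)}
  {44, 45, 46} × {x81, x82, x83} = {(44,x81), (44,x82), (44,x83), (45,x81), (45,x82), (45,x83), (46,x81), (46,x82), (46,x83)}
These 36 distinct sets form the basis B.
Close under arbitrary unions to get τ_{X×Y}; counting gives |τ_{X×Y}| = 216.


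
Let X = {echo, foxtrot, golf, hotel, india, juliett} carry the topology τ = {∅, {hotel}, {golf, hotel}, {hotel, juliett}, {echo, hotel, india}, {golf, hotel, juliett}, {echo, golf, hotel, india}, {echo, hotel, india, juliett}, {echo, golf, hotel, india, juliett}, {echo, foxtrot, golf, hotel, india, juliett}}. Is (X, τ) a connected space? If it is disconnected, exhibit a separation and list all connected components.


(X, τ) is connected.

Find clopen sets (U ∈ τ with X ∖ U ∈ τ):
  U = ∅, X ∖ U = {echo, foxtrot, golf, hotel, india, juliett} — both open, so U is clopen.
  U = {echo, foxtrot, golf, hotel, india, juliett}, X ∖ U = ∅ — both open, so U is clopen.
Only trivial clopens (∅ and X) exist, so (X, τ) is connected.
Compute connected components by grouping points that agree on all clopens:
  component: {echo, foxtrot, golf, hotel, india, juliett}


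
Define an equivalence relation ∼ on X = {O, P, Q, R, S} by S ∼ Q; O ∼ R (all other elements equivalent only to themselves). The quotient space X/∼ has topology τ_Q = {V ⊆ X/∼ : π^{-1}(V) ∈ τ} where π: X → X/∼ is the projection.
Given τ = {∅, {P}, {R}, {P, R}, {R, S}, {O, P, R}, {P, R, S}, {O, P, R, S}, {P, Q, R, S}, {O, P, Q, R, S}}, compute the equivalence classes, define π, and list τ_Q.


X/∼ = {[O=R], [P], [Q=S]}; |τ_Q| = 4.

Equivalence classes: [O=R], [P], [Q=S].
Quotient map π: X → X/∼ sends O ↦ [O=R], P ↦ [P], Q ↦ [Q=S], R ↦ [O=R], S ↦ [Q=S].
For each subset V ⊆ X/∼, compute π^{-1}(V) ⊆ X and check whether π^{-1}(V) ∈ τ. V is open in τ_Q iff π^{-1}(V) ∈ τ.
  V = {}: π^{-1}(V) = ∅ ∈ τ ✓.
  V = {[O=R]}: π^{-1}(V) = {O, R} ∉ τ ✗.
  V = {[P]}: π^{-1}(V) = {P} ∈ τ ✓.
  V = {[O=R], [P]}: π^{-1}(V) = {O, P, R} ∈ τ ✓.
  V = {[Q=S]}: π^{-1}(V) = {Q, S} ∉ τ ✗.
  V = {[O=R], [Q=S]}: π^{-1}(V) = {O, Q, R, S} ∉ τ ✗.
  V = {[P], [Q=S]}: π^{-1}(V) = {P, Q, S} ∉ τ ✗.
  V = {[O=R], [P], [Q=S]}: π^{-1}(V) = {O, P, Q, R, S} ∈ τ ✓.
Open sets in the quotient: τ_Q = {{}, {[P]}, {[O=R], [P]}, {[O=R], [P], [Q=S]}} (4 elements).


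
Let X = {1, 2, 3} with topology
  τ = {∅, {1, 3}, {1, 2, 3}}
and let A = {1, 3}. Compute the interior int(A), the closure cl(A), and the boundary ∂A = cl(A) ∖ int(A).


int(A) = {1, 3}, cl(A) = {1, 2, 3}, ∂A = {2}.

Closed sets in (X, τ) are complements of opens:
  closed(X, τ) = {∅, {2}, {1, 2, 3}}.
int(A) = ⋃ {U ∈ τ : U ⊆ A}. Opens contained in A: ∅, {1, 3}.
Taking the union of these: int(A) = {1, 3}.
cl(A) = ⋂ {C closed : A ⊆ C}. Closed sets containing A: {1, 2, 3}.
Intersecting these: cl(A) = {1, 2, 3}.
∂A = cl(A) ∖ int(A) = {1, 2, 3} ∖ {1, 3} = {2}.


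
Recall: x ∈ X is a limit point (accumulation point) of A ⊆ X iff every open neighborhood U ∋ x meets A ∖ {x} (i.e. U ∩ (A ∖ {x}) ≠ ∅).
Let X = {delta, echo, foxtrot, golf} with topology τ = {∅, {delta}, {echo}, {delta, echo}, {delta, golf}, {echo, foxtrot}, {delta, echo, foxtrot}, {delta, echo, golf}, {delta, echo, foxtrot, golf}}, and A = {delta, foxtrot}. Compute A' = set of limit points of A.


A' = {golf}

For each x ∈ X, list the open sets U ∈ τ with x ∈ U, then check whether U ∩ (A ∖ {x}) ≠ ∅ for every such U.
  x = delta: open {delta} ∋ x has {delta} ∩ (A ∖ {delta}) = ∅, so x is NOT a limit point.
  x = echo: open {echo} ∋ x has {echo} ∩ (A ∖ {echo}) = ∅, so x is NOT a limit point.
  x = foxtrot: open {echo, foxtrot} ∋ x has {echo, foxtrot} ∩ (A ∖ {foxtrot}) = ∅, so x is NOT a limit point.
  x = golf: opens ∋ x are {delta, golf}, {delta, echo, golf}, {delta, echo, foxtrot, golf}; each meets A ∖ {golf}, so x IS a limit point.
Collecting: A' = {golf}.


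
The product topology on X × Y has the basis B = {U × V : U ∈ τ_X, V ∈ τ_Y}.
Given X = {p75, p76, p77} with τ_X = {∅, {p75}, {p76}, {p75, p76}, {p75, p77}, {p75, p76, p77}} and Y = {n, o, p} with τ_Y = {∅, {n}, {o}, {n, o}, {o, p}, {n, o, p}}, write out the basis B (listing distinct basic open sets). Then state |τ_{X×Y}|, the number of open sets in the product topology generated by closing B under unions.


Basis B = {∅ × ∅, {p75} × {n}, {p75} × {o}, {p76} × {n}, {p76} × {o}, {p75} × {n, o}, {p75, p76} × {n}, {p75, p77} × {n}, {p75} × {o, p}, {p75, p76} × {o}, {p75, p77} × {o}, {p76} × {n, o}, {p76} × {o, p}, {p75} × {n, o, p}, {p75, p76, p77} × {n}, {p75, p76, p77} × {o}, {p76} × {n, o, p}, {p75, p76} × {n, o}, {p75, p77} × {n, o}, {p75, p76} × {o, p}, {p75, p77} × {o, p}, {p75, p76} × {n, o, p}, {p75, p77} × {n, o, p}, {p75, p76, p77} × {n, o}, {p75, p76, p77} × {o, p}, {p75, p76, p77} × {n, o, p}}; |τ_{X×Y}| = 108.

Enumerate products U × V with U ∈ τ_X, V ∈ τ_Y (deduplicated):
  ∅ × ∅ = {} (∅)
  {p75} × {n} = {(p75,n)}
  {p75} × {o} = {(p75,o)}
  {p76} × {n} = {(p76,n)}
  {p76} × {o} = {(p76,o)}
  {p75} × {n, o} = {(p75,n), (p75,o)}
  {p75, p76} × {n} = {(p75,n), (p76,n)}
  {p75, p77} × {n} = {(p75,n), (p77,n)}
  {p75} × {o, p} = {(p75,o), (p75,p)}
  {p75, p76} × {o} = {(p75,o), (p76,o)}
  {p75, p77} × {o} = {(p75,o), (p77,o)}
  {p76} × {n, o} = {(p76,n), (p76,o)}
  {p76} × {o, p} = {(p76,o), (p76,p)}
  {p75} × {n, o, p} = {(p75,n), (p75,o), (p75,p)}
  {p75, p76, p77} × {n} = {(p75,n), (p76,n), (p77,n)}
  {p75, p76, p77} × {o} = {(p75,o), (p76,o), (p77,o)}
  {p76} × {n, o, p} = {(p76,n), (p76,o), (p76,p)}
  {p75, p76} × {n, o} = {(p75,n), (p75,o), (p76,n), (p76,o)}
  {p75, p77} × {n, o} = {(p75,n), (p75,o), (p77,n), (p77,o)}
  {p75, p76} × {o, p} = {(p75,o), (p75,p), (p76,o), (p76,p)}
  {p75, p77} × {o, p} = {(p75,o), (p75,p), (p77,o), (p77,p)}
  {p75, p76} × {n, o, p} = {(p75,n), (p75,o), (p75,p), (p76,n), (p76,o), (p76,p)}
  {p75, p77} × {n, o, p} = {(p75,n), (p75,o), (p75,p), (p77,n), (p77,o), (p77,p)}
  {p75, p76, p77} × {n, o} = {(p75,n), (p75,o), (p76,n), (p76,o), (p77,n), (p77,o)}
  {p75, p76, p77} × {o, p} = {(p75,o), (p75,p), (p76,o), (p76,p), (p77,o), (p77,p)}
  {p75, p76, p77} × {n, o, p} = {(p75,n), (p75,o), (p75,p), (p76,n), (p76,o), (p76,p), (p77,n), (p77,o), (p77,p)}
These 26 distinct sets form the basis B.
Close under arbitrary unions to get τ_{X×Y}; counting gives |τ_{X×Y}| = 108.


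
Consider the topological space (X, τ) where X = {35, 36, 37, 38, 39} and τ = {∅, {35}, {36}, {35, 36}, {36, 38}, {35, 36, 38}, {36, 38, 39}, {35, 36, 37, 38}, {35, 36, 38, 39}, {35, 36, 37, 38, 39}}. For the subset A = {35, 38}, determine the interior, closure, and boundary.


int(A) = {35}, cl(A) = {35, 37, 38, 39}, ∂A = {37, 38, 39}.

Closed sets in (X, τ) are complements of opens:
  closed(X, τ) = {∅, {37}, {39}, {35, 37}, {37, 39}, {35, 37, 39}, {37, 38, 39}, {35, 37, 38, 39}, {36, 37, 38, 39}, {35, 36, 37, 38, 39}}.
int(A) = ⋃ {U ∈ τ : U ⊆ A}. Opens contained in A: ∅, {35}.
Taking the union of these: int(A) = {35}.
cl(A) = ⋂ {C closed : A ⊆ C}. Closed sets containing A: {35, 37, 38, 39}, {35, 36, 37, 38, 39}.
Intersecting these: cl(A) = {35, 37, 38, 39}.
∂A = cl(A) ∖ int(A) = {35, 37, 38, 39} ∖ {35} = {37, 38, 39}.


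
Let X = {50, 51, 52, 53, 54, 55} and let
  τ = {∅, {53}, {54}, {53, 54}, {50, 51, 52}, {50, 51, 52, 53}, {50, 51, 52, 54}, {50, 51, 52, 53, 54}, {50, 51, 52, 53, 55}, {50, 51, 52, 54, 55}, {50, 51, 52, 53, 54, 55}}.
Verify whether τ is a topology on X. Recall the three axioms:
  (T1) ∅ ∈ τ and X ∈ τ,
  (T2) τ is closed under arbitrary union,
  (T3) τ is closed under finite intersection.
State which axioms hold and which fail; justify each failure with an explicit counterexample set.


τ is NOT a topology on X.

Axiom (T1): ∅ ∈ τ? Yes; X ∈ τ? Yes.
Axiom (T2/T3): check pairwise unions and intersections of members of τ.
Counterexample for (T3): {50, 51, 52, 53, 55} ∩ {50, 51, 52, 54, 55} = {50, 51, 52, 55} ∉ τ. Therefore τ is NOT a topology.


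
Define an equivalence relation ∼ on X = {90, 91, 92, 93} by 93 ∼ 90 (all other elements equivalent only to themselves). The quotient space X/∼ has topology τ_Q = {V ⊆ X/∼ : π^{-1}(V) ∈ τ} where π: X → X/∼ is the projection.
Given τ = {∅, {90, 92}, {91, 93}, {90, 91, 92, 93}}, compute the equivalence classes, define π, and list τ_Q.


X/∼ = {[90=93], [91], [92]}; |τ_Q| = 2.

Equivalence classes: [90=93], [91], [92].
Quotient map π: X → X/∼ sends 90 ↦ [90=93], 91 ↦ [91], 92 ↦ [92], 93 ↦ [90=93].
For each subset V ⊆ X/∼, compute π^{-1}(V) ⊆ X and check whether π^{-1}(V) ∈ τ. V is open in τ_Q iff π^{-1}(V) ∈ τ.
  V = {}: π^{-1}(V) = ∅ ∈ τ ✓.
  V = {[90=93]}: π^{-1}(V) = {90, 93} ∉ τ ✗.
  V = {[91]}: π^{-1}(V) = {91} ∉ τ ✗.
  V = {[90=93], [91]}: π^{-1}(V) = {90, 91, 93} ∉ τ ✗.
  V = {[92]}: π^{-1}(V) = {92} ∉ τ ✗.
  V = {[90=93], [92]}: π^{-1}(V) = {90, 92, 93} ∉ τ ✗.
  V = {[91], [92]}: π^{-1}(V) = {91, 92} ∉ τ ✗.
  V = {[90=93], [91], [92]}: π^{-1}(V) = {90, 91, 92, 93} ∈ τ ✓.
Open sets in the quotient: τ_Q = {{}, {[90=93], [91], [92]}} (2 elements).


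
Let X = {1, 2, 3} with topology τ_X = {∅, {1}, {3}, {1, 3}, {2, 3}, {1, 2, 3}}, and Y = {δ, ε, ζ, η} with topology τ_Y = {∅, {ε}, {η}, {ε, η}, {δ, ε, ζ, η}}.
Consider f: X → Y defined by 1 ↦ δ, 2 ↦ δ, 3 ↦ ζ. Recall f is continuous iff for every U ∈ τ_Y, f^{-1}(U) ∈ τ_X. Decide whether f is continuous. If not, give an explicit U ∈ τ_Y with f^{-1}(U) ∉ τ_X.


f IS continuous.

Compute f^{-1}(U) for each U ∈ τ_Y:
  U = ∅: f^{-1}(U) = ∅ ∈ τ_X ✓.
  U = {ε}: f^{-1}(U) = ∅ ∈ τ_X ✓.
  U = {η}: f^{-1}(U) = ∅ ∈ τ_X ✓.
  U = {ε, η}: f^{-1}(U) = ∅ ∈ τ_X ✓.
  U = {δ, ε, ζ, η}: f^{-1}(U) = {1, 2, 3} ∈ τ_X ✓.
Every preimage lies in τ_X, so f IS continuous.


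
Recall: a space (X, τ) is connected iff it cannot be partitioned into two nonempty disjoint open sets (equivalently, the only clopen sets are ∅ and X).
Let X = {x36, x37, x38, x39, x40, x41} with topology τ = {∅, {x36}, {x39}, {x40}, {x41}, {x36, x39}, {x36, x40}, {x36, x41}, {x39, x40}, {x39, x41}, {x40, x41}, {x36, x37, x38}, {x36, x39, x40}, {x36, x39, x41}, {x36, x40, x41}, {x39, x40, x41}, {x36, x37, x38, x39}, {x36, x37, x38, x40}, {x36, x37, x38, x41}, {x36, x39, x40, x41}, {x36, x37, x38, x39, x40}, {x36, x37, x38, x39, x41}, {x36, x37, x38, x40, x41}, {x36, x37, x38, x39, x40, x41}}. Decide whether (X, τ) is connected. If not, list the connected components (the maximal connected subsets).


(X, τ) is disconnected; components = [{x39}, {x40}, {x41}, {x36, x37, x38}].

Find clopen sets (U ∈ τ with X ∖ U ∈ τ):
  U = ∅, X ∖ U = {x36, x37, x38, x39, x40, x41} — both open, so U is clopen.
  U = {x39}, X ∖ U = {x36, x37, x38, x40, x41} — both open, so U is clopen.
  U = {x40}, X ∖ U = {x36, x37, x38, x39, x41} — both open, so U is clopen.
  U = {x41}, X ∖ U = {x36, x37, x38, x39, x40} — both open, so U is clopen.
  U = {x39, x40}, X ∖ U = {x36, x37, x38, x41} — both open, so U is clopen.
  U = {x39, x41}, X ∖ U = {x36, x37, x38, x40} — both open, so U is clopen.
  U = {x40, x41}, X ∖ U = {x36, x37, x38, x39} — both open, so U is clopen.
  U = {x36, x37, x38}, X ∖ U = {x39, x40, x41} — both open, so U is clopen.
  U = {x39, x40, x41}, X ∖ U = {x36, x37, x38} — both open, so U is clopen.
  U = {x36, x37, x38, x39}, X ∖ U = {x40, x41} — both open, so U is clopen.
  U = {x36, x37, x38, x40}, X ∖ U = {x39, x41} — both open, so U is clopen.
  U = {x36, x37, x38, x41}, X ∖ U = {x39, x40} — both open, so U is clopen.
  U = {x36, x37, x38, x39, x40}, X ∖ U = {x41} — both open, so U is clopen.
  U = {x36, x37, x38, x39, x41}, X ∖ U = {x40} — both open, so U is clopen.
  U = {x36, x37, x38, x40, x41}, X ∖ U = {x39} — both open, so U is clopen.
  U = {x36, x37, x38, x39, x40, x41}, X ∖ U = ∅ — both open, so U is clopen.
Nontrivial clopen(s) exist: e.g. {x40, x41}. So (X, τ) is disconnected.
Compute connected components by grouping points that agree on all clopens:
  component: {x39}
  component: {x40}
  component: {x41}
  component: {x36, x37, x38}


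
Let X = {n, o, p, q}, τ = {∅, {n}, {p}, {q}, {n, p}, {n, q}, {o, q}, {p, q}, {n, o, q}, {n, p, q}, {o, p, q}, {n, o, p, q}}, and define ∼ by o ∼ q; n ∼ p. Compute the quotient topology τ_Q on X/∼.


X/∼ = {[n=p], [o=q]}; |τ_Q| = 4.

Equivalence classes: [n=p], [o=q].
Quotient map π: X → X/∼ sends n ↦ [n=p], o ↦ [o=q], p ↦ [n=p], q ↦ [o=q].
For each subset V ⊆ X/∼, compute π^{-1}(V) ⊆ X and check whether π^{-1}(V) ∈ τ. V is open in τ_Q iff π^{-1}(V) ∈ τ.
  V = {}: π^{-1}(V) = ∅ ∈ τ ✓.
  V = {[n=p]}: π^{-1}(V) = {n, p} ∈ τ ✓.
  V = {[o=q]}: π^{-1}(V) = {o, q} ∈ τ ✓.
  V = {[n=p], [o=q]}: π^{-1}(V) = {n, o, p, q} ∈ τ ✓.
Open sets in the quotient: τ_Q = {{}, {[n=p]}, {[o=q]}, {[n=p], [o=q]}} (4 elements).


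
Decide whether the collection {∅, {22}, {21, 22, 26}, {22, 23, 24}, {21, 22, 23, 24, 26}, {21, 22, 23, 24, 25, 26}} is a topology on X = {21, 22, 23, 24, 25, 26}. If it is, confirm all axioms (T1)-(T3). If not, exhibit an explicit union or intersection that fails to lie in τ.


τ IS a topology on X.

Axiom (T1): ∅ ∈ τ? Yes; X ∈ τ? Yes.
Axiom (T2/T3): check pairwise unions and intersections of members of τ.
All pairwise intersections and unions checked — each lies in τ. Therefore τ satisfies (T1), (T2), (T3): it IS a topology on X.


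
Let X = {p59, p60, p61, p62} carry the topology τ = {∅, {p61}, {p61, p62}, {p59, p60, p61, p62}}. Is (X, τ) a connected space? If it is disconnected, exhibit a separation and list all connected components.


(X, τ) is connected.

Find clopen sets (U ∈ τ with X ∖ U ∈ τ):
  U = ∅, X ∖ U = {p59, p60, p61, p62} — both open, so U is clopen.
  U = {p59, p60, p61, p62}, X ∖ U = ∅ — both open, so U is clopen.
Only trivial clopens (∅ and X) exist, so (X, τ) is connected.
Compute connected components by grouping points that agree on all clopens:
  component: {p59, p60, p61, p62}


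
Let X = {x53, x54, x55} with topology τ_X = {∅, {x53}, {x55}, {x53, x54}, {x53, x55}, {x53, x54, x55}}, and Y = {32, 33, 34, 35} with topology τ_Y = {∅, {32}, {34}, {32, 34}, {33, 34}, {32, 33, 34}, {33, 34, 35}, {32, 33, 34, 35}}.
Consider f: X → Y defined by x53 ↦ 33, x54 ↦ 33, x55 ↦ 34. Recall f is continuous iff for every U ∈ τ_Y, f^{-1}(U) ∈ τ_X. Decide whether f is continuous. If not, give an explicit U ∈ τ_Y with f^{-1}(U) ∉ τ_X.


f IS continuous.

Compute f^{-1}(U) for each U ∈ τ_Y:
  U = ∅: f^{-1}(U) = ∅ ∈ τ_X ✓.
  U = {32}: f^{-1}(U) = ∅ ∈ τ_X ✓.
  U = {34}: f^{-1}(U) = {x55} ∈ τ_X ✓.
  U = {32, 34}: f^{-1}(U) = {x55} ∈ τ_X ✓.
  U = {33, 34}: f^{-1}(U) = {x53, x54, x55} ∈ τ_X ✓.
  U = {32, 33, 34}: f^{-1}(U) = {x53, x54, x55} ∈ τ_X ✓.
  U = {33, 34, 35}: f^{-1}(U) = {x53, x54, x55} ∈ τ_X ✓.
  U = {32, 33, 34, 35}: f^{-1}(U) = {x53, x54, x55} ∈ τ_X ✓.
Every preimage lies in τ_X, so f IS continuous.


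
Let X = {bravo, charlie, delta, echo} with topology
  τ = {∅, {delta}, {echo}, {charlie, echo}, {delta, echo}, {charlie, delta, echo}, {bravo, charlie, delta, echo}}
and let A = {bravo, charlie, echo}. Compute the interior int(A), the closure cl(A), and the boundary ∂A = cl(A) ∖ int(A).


int(A) = {charlie, echo}, cl(A) = {bravo, charlie, echo}, ∂A = {bravo}.

Closed sets in (X, τ) are complements of opens:
  closed(X, τ) = {∅, {bravo}, {bravo, charlie}, {bravo, delta}, {bravo, charlie, delta}, {bravo, charlie, echo}, {bravo, charlie, delta, echo}}.
int(A) = ⋃ {U ∈ τ : U ⊆ A}. Opens contained in A: ∅, {echo}, {charlie, echo}.
Taking the union of these: int(A) = {charlie, echo}.
cl(A) = ⋂ {C closed : A ⊆ C}. Closed sets containing A: {bravo, charlie, echo}, {bravo, charlie, delta, echo}.
Intersecting these: cl(A) = {bravo, charlie, echo}.
∂A = cl(A) ∖ int(A) = {bravo, charlie, echo} ∖ {charlie, echo} = {bravo}.
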